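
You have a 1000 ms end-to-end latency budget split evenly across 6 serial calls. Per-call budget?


Formula: per_stage = total_budget / stages
per_stage = 1000 / 6
per_stage = 166.67 ms

166.67 ms


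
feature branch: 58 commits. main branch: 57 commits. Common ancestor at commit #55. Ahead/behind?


Common ancestor: commit #55
feature commits after divergence: 58 - 55 = 3
main commits after divergence: 57 - 55 = 2
feature is 3 commits ahead of main
main is 2 commits ahead of feature

feature ahead: 3, main ahead: 2


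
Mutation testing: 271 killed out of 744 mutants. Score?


Mutation score = killed / total * 100
Mutation score = 271 / 744 * 100
Mutation score = 36.42%

36.42%


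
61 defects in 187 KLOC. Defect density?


Defect density = defects / KLOC
Defect density = 61 / 187
Defect density = 0.326 defects/KLOC

0.326 defects/KLOC


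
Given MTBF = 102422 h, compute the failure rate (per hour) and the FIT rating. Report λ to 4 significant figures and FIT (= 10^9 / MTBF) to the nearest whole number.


Formula: λ = 1 / MTBF; FIT = λ × 1e9 = 1e9 / MTBF
λ = 1 / 102422 ≈ 9.764e-06 failures/hour
FIT = 1e9 / 102422 ≈ 9764 failures per 1e9 hours (nearest whole number)

λ = 9.764e-06 /h, FIT = 9764


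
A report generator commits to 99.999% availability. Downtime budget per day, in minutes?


Formula: allowed downtime = period * (100 - SLA) / 100
Period (day) = 1440 minutes
Unavailability fraction = (100 - 99.999) / 100
Allowed downtime = 1440 * (100 - 99.999) / 100
Allowed downtime = 0.0144 minutes

0.0144 minutes


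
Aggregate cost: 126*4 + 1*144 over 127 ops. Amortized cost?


Formula: Amortized cost = Total cost / Operations
Total cost = (126 * 4) + (1 * 144)
Total cost = 504 + 144 = 648
Amortized = 648 / 127 = 5.1024

5.1024


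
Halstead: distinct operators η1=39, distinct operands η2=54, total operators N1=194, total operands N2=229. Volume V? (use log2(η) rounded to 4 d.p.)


Formula: V = N * log2(η), where N = N1 + N2 and η = η1 + η2
η = 39 + 54 = 93
N = 194 + 229 = 423
log2(93) ≈ 6.5392
V = 423 * 6.5392 = 2766.08

2766.08


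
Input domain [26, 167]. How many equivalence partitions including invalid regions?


Valid range: [26, 167]
Class 1: x < 26 — invalid
Class 2: 26 ≤ x ≤ 167 — valid
Class 3: x > 167 — invalid
Total equivalence classes: 3

3 equivalence classes


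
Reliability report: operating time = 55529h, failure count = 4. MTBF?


Formula: MTBF = Total operating time / Number of failures
MTBF = 55529 / 4
MTBF = 13882.25 hours

13882.25 hours


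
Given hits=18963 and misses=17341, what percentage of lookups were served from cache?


Formula: hit rate = hits / (hits + misses) * 100
hit rate = 18963 / (18963 + 17341) * 100
hit rate = 18963 / 36304 * 100
hit rate = 52.23%

52.23%


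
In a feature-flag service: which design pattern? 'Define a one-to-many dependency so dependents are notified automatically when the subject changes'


This matches the Observer pattern

Observer


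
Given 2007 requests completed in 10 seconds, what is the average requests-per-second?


Formula: throughput = requests / seconds
throughput = 2007 / 10
throughput = 200.7 requests/second

200.7 requests/second


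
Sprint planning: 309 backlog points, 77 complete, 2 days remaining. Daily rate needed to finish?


Formula: Required rate = Remaining points / Days left
Remaining = 309 - 77 = 232 points
Required rate = 232 / 2 = 116.0 points/day

116.0 points/day


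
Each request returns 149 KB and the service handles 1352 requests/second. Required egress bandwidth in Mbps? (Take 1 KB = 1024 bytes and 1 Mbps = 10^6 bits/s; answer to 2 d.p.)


Formula: Mbps = payload_bytes * RPS * 8 / 1e6
Payload per request = 149 KB = 149 * 1024 = 152576 bytes
Total bytes/sec = 152576 * 1352 = 206282752
Total bits/sec = 206282752 * 8 = 1650262016
Mbps = 1650262016 / 1e6 = 1650.26

1650.26 Mbps


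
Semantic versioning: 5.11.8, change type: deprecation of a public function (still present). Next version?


Current: 5.11.8
Change category: 'deprecation of a public function (still present)' → minor bump
SemVer rule: minor bump → increment MINOR, reset PATCH to 0 (MAJOR unchanged)
New: 5.12.0

5.12.0


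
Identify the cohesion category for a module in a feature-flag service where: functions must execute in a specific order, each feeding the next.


Reasoning: Output of one is input to next
Type: Sequential cohesion

Sequential cohesion


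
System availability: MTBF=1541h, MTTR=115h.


Availability = MTBF / (MTBF + MTTR)
Availability = 1541 / (1541 + 115)
Availability = 1541 / 1656
Availability = 93.0556%

93.0556%


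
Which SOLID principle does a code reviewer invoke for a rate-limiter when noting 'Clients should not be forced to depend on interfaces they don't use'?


This describes the Interface Segregation Principle (ISP)

Interface Segregation Principle (ISP)


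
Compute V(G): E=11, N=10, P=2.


Formula: V(G) = E - N + 2P
V(G) = 11 - 10 + 2*2
V(G) = 1 + 4
V(G) = 5

5


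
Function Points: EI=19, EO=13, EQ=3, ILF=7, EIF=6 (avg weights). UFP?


UFP = EI*4 + EO*5 + EQ*4 + ILF*10 + EIF*7
UFP = 19*4 + 13*5 + 3*4 + 7*10 + 6*7
UFP = 76 + 65 + 12 + 70 + 42
UFP = 265

265


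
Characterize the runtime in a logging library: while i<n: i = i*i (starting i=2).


Reasoning: squaring drives double-exponential growth; iterations ~ log log n
Complexity: O(log log n)

O(log log n)


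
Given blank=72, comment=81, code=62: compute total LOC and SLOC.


Total LOC = blank + comment + code
Total LOC = 72 + 81 + 62 = 215
SLOC (source only) = code = 62

Total LOC: 215, SLOC: 62


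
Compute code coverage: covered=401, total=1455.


Coverage = covered / total * 100
Coverage = 401 / 1455 * 100
Coverage = 27.56%

27.56%


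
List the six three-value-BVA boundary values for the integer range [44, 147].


Range: [44, 147]
Boundaries: just below min, min, min+1, max-1, max, just above max
Values: [43, 44, 45, 146, 147, 148]

[43, 44, 45, 146, 147, 148]


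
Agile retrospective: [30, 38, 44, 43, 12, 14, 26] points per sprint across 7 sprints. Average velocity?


Formula: Avg velocity = Total points / Number of sprints
Points: [30, 38, 44, 43, 12, 14, 26]
Sum = 30 + 38 + 44 + 43 + 12 + 14 + 26 = 207
Avg velocity = 207 / 7 = 29.57 points/sprint

29.57 points/sprint


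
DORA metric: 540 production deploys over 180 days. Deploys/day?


Formula: deployments per day = releases / days
= 540 / 180
= 3.0 deploys/day
(equivalently, 21.0 deploys/week)

3.0 deploys/day


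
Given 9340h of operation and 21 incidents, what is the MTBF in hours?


Formula: MTBF = Total operating time / Number of failures
MTBF = 9340 / 21
MTBF = 444.76 hours

444.76 hours


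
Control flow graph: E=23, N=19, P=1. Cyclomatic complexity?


Formula: V(G) = E - N + 2P
V(G) = 23 - 19 + 2*1
V(G) = 4 + 2
V(G) = 6

6


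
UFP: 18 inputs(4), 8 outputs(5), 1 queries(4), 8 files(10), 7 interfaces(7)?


UFP = EI*4 + EO*5 + EQ*4 + ILF*10 + EIF*7
UFP = 18*4 + 8*5 + 1*4 + 8*10 + 7*7
UFP = 72 + 40 + 4 + 80 + 49
UFP = 245

245


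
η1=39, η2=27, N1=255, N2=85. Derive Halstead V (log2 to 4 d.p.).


Formula: V = N * log2(η), where N = N1 + N2 and η = η1 + η2
η = 39 + 27 = 66
N = 255 + 85 = 340
log2(66) ≈ 6.0444
V = 340 * 6.0444 = 2055.10

2055.10


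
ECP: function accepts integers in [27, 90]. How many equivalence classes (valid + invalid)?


Valid range: [27, 90]
Class 1: x < 27 — invalid
Class 2: 27 ≤ x ≤ 90 — valid
Class 3: x > 90 — invalid
Total equivalence classes: 3

3 equivalence classes


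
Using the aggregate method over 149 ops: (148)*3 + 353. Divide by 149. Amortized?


Formula: Amortized cost = Total cost / Operations
Total cost = (148 * 3) + (1 * 353)
Total cost = 444 + 353 = 797
Amortized = 797 / 149 = 5.349

5.349


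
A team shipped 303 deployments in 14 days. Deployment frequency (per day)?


Formula: deployments per day = releases / days
= 303 / 14
= 21.643 deploys/day
(equivalently, 151.5 deploys/week)

21.643 deploys/day


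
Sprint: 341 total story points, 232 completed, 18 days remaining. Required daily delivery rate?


Formula: Required rate = Remaining points / Days left
Remaining = 341 - 232 = 109 points
Required rate = 109 / 18 = 6.06 points/day

6.06 points/day


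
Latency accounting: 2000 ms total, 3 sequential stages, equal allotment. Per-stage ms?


Formula: per_stage = total_budget / stages
per_stage = 2000 / 3
per_stage = 666.67 ms

666.67 ms


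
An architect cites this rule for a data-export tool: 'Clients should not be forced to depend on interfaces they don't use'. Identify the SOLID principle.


This describes the Interface Segregation Principle (ISP)

Interface Segregation Principle (ISP)


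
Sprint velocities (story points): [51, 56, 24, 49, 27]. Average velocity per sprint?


Formula: Avg velocity = Total points / Number of sprints
Points: [51, 56, 24, 49, 27]
Sum = 51 + 56 + 24 + 49 + 27 = 207
Avg velocity = 207 / 5 = 41.4 points/sprint

41.4 points/sprint


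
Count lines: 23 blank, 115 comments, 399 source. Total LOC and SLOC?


Total LOC = blank + comment + code
Total LOC = 23 + 115 + 399 = 537
SLOC (source only) = code = 399

Total LOC: 537, SLOC: 399


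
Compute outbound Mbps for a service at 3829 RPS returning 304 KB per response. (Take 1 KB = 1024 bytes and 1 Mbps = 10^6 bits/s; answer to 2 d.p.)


Formula: Mbps = payload_bytes * RPS * 8 / 1e6
Payload per request = 304 KB = 304 * 1024 = 311296 bytes
Total bytes/sec = 311296 * 3829 = 1191952384
Total bits/sec = 1191952384 * 8 = 9535619072
Mbps = 9535619072 / 1e6 = 9535.62

9535.62 Mbps


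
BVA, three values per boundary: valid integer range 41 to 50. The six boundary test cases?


Range: [41, 50]
Boundaries: just below min, min, min+1, max-1, max, just above max
Values: [40, 41, 42, 49, 50, 51]

[40, 41, 42, 49, 50, 51]


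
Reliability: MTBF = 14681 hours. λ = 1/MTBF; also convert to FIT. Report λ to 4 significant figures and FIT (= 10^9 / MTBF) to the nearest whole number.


Formula: λ = 1 / MTBF; FIT = λ × 1e9 = 1e9 / MTBF
λ = 1 / 14681 ≈ 6.812e-05 failures/hour
FIT = 1e9 / 14681 ≈ 68115 failures per 1e9 hours (nearest whole number)

λ = 6.812e-05 /h, FIT = 68115


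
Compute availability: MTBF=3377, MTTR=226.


Availability = MTBF / (MTBF + MTTR)
Availability = 3377 / (3377 + 226)
Availability = 3377 / 3603
Availability = 93.7274%

93.7274%


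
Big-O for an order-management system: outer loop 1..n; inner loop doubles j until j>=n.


Reasoning: linear outer times logarithmic inner
Complexity: O(n log n)

O(n log n)


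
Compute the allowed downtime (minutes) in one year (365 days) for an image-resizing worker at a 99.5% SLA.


Formula: allowed downtime = period * (100 - SLA) / 100
Period (year (365 days)) = 525600 minutes
Unavailability fraction = (100 - 99.5) / 100
Allowed downtime = 525600 * (100 - 99.5) / 100
Allowed downtime = 2628.0 minutes

2628.0 minutes


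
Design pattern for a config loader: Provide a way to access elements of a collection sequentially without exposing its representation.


This matches the Iterator pattern

Iterator


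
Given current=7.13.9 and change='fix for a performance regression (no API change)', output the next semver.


Current: 7.13.9
Change category: 'fix for a performance regression (no API change)' → patch bump
SemVer rule: patch bump → increment PATCH (MAJOR and MINOR unchanged)
New: 7.13.10

7.13.10


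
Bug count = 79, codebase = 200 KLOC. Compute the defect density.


Defect density = defects / KLOC
Defect density = 79 / 200
Defect density = 0.395 defects/KLOC

0.395 defects/KLOC


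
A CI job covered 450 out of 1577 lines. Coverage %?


Coverage = covered / total * 100
Coverage = 450 / 1577 * 100
Coverage = 28.54%

28.54%


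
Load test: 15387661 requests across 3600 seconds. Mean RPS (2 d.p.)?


Formula: throughput = requests / seconds
throughput = 15387661 / 3600
throughput = 4274.35 requests/second

4274.35 requests/second


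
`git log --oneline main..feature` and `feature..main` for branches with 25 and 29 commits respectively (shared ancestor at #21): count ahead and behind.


Common ancestor: commit #21
feature commits after divergence: 25 - 21 = 4
main commits after divergence: 29 - 21 = 8
feature is 4 commits ahead of main
main is 8 commits ahead of feature

feature ahead: 4, main ahead: 8


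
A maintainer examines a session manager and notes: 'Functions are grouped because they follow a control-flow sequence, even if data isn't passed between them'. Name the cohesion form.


Reasoning: Grouped by order of execution within a routine, not by data flow
Type: Procedural cohesion

Procedural cohesion


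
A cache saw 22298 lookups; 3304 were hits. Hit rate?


Formula: hit rate = hits / (hits + misses) * 100
hit rate = 3304 / (3304 + 18994) * 100
hit rate = 3304 / 22298 * 100
hit rate = 14.82%

14.82%


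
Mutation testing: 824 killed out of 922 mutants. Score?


Mutation score = killed / total * 100
Mutation score = 824 / 922 * 100
Mutation score = 89.37%

89.37%


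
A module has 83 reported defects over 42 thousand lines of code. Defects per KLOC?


Defect density = defects / KLOC
Defect density = 83 / 42
Defect density = 1.976 defects/KLOC

1.976 defects/KLOC


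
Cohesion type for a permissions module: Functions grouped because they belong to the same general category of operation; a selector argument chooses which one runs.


Reasoning: Grouped by category of activity, not by data or sequence
Type: Logical cohesion

Logical cohesion


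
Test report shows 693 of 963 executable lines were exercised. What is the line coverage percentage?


Coverage = covered / total * 100
Coverage = 693 / 963 * 100
Coverage = 71.96%

71.96%


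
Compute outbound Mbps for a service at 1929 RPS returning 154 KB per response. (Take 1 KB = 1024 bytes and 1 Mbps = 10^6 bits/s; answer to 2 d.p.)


Formula: Mbps = payload_bytes * RPS * 8 / 1e6
Payload per request = 154 KB = 154 * 1024 = 157696 bytes
Total bytes/sec = 157696 * 1929 = 304195584
Total bits/sec = 304195584 * 8 = 2433564672
Mbps = 2433564672 / 1e6 = 2433.56

2433.56 Mbps


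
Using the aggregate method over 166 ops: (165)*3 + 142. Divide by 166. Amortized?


Formula: Amortized cost = Total cost / Operations
Total cost = (165 * 3) + (1 * 142)
Total cost = 495 + 142 = 637
Amortized = 637 / 166 = 3.8373

3.8373


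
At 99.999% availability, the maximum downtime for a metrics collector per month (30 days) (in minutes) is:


Formula: allowed downtime = period * (100 - SLA) / 100
Period (month (30 days)) = 43200 minutes
Unavailability fraction = (100 - 99.999) / 100
Allowed downtime = 43200 * (100 - 99.999) / 100
Allowed downtime = 0.432 minutes

0.432 minutes


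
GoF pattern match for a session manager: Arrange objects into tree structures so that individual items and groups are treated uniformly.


This matches the Composite pattern

Composite


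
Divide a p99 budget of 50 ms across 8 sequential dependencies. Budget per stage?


Formula: per_stage = total_budget / stages
per_stage = 50 / 8
per_stage = 6.25 ms

6.25 ms


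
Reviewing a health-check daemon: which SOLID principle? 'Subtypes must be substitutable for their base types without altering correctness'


This describes the Liskov Substitution Principle (LSP)

Liskov Substitution Principle (LSP)


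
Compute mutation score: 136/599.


Mutation score = killed / total * 100
Mutation score = 136 / 599 * 100
Mutation score = 22.7%

22.7%


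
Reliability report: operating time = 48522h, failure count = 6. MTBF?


Formula: MTBF = Total operating time / Number of failures
MTBF = 48522 / 6
MTBF = 8087.0 hours

8087.0 hours


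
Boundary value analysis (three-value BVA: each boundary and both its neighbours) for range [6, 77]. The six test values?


Range: [6, 77]
Boundaries: just below min, min, min+1, max-1, max, just above max
Values: [5, 6, 7, 76, 77, 78]

[5, 6, 7, 76, 77, 78]


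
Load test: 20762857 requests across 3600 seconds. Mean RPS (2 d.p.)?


Formula: throughput = requests / seconds
throughput = 20762857 / 3600
throughput = 5767.46 requests/second

5767.46 requests/second


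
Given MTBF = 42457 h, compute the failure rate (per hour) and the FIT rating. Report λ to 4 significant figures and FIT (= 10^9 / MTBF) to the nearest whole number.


Formula: λ = 1 / MTBF; FIT = λ × 1e9 = 1e9 / MTBF
λ = 1 / 42457 ≈ 2.355e-05 failures/hour
FIT = 1e9 / 42457 ≈ 23553 failures per 1e9 hours (nearest whole number)

λ = 2.355e-05 /h, FIT = 23553


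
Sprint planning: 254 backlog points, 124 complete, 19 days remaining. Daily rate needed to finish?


Formula: Required rate = Remaining points / Days left
Remaining = 254 - 124 = 130 points
Required rate = 130 / 19 = 6.84 points/day

6.84 points/day


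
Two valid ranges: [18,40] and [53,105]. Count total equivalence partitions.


Valid ranges: [18,40] and [53,105]
Class 1: x < 18 — invalid
Class 2: 18 ≤ x ≤ 40 — valid
Class 3: 40 < x < 53 — invalid (gap between ranges)
Class 4: 53 ≤ x ≤ 105 — valid
Class 5: x > 105 — invalid
Total equivalence classes: 5

5 equivalence classes


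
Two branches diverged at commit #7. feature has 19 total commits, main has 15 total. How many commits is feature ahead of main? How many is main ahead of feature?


Common ancestor: commit #7
feature commits after divergence: 19 - 7 = 12
main commits after divergence: 15 - 7 = 8
feature is 12 commits ahead of main
main is 8 commits ahead of feature

feature ahead: 12, main ahead: 8


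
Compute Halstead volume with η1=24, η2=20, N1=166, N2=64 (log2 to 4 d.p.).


Formula: V = N * log2(η), where N = N1 + N2 and η = η1 + η2
η = 24 + 20 = 44
N = 166 + 64 = 230
log2(44) ≈ 5.4594
V = 230 * 5.4594 = 1255.66

1255.66


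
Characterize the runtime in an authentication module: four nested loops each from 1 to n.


Reasoning: four levels of nesting
Complexity: O(n^4)

O(n^4)


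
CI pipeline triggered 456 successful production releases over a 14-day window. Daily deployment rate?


Formula: deployments per day = releases / days
= 456 / 14
= 32.571 deploys/day
(equivalently, 228.0 deploys/week)

32.571 deploys/day


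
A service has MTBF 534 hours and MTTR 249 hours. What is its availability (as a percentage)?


Availability = MTBF / (MTBF + MTTR)
Availability = 534 / (534 + 249)
Availability = 534 / 783
Availability = 68.1992%

68.1992%


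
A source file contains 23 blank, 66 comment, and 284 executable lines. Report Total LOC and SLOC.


Total LOC = blank + comment + code
Total LOC = 23 + 66 + 284 = 373
SLOC (source only) = code = 284

Total LOC: 373, SLOC: 284


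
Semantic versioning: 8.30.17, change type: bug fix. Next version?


Current: 8.30.17
Change category: 'bug fix' → patch bump
SemVer rule: patch bump → increment PATCH (MAJOR and MINOR unchanged)
New: 8.30.18

8.30.18


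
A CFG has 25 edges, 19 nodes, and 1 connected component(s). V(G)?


Formula: V(G) = E - N + 2P
V(G) = 25 - 19 + 2*1
V(G) = 6 + 2
V(G) = 8

8


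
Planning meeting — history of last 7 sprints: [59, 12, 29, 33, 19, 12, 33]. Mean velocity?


Formula: Avg velocity = Total points / Number of sprints
Points: [59, 12, 29, 33, 19, 12, 33]
Sum = 59 + 12 + 29 + 33 + 19 + 12 + 33 = 197
Avg velocity = 197 / 7 = 28.14 points/sprint

28.14 points/sprint


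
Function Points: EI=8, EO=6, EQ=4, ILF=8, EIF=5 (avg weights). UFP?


UFP = EI*4 + EO*5 + EQ*4 + ILF*10 + EIF*7
UFP = 8*4 + 6*5 + 4*4 + 8*10 + 5*7
UFP = 32 + 30 + 16 + 80 + 35
UFP = 193

193


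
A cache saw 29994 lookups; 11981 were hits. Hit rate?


Formula: hit rate = hits / (hits + misses) * 100
hit rate = 11981 / (11981 + 18013) * 100
hit rate = 11981 / 29994 * 100
hit rate = 39.94%

39.94%


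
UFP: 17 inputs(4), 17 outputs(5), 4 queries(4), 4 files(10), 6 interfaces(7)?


UFP = EI*4 + EO*5 + EQ*4 + ILF*10 + EIF*7
UFP = 17*4 + 17*5 + 4*4 + 4*10 + 6*7
UFP = 68 + 85 + 16 + 40 + 42
UFP = 251

251


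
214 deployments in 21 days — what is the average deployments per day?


Formula: deployments per day = releases / days
= 214 / 21
= 10.19 deploys/day
(equivalently, 71.33 deploys/week)

10.19 deploys/day


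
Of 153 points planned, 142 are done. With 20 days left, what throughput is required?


Formula: Required rate = Remaining points / Days left
Remaining = 153 - 142 = 11 points
Required rate = 11 / 20 = 0.55 points/day

0.55 points/day


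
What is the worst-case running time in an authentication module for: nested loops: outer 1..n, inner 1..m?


Reasoning: product of independent bounds
Complexity: O(n*m)

O(n*m)


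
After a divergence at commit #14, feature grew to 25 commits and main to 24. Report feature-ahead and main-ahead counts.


Common ancestor: commit #14
feature commits after divergence: 25 - 14 = 11
main commits after divergence: 24 - 14 = 10
feature is 11 commits ahead of main
main is 10 commits ahead of feature

feature ahead: 11, main ahead: 10


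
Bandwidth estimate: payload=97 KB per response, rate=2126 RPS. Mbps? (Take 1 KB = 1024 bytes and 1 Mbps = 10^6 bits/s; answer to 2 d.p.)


Formula: Mbps = payload_bytes * RPS * 8 / 1e6
Payload per request = 97 KB = 97 * 1024 = 99328 bytes
Total bytes/sec = 99328 * 2126 = 211171328
Total bits/sec = 211171328 * 8 = 1689370624
Mbps = 1689370624 / 1e6 = 1689.37

1689.37 Mbps


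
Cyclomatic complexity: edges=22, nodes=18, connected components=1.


Formula: V(G) = E - N + 2P
V(G) = 22 - 18 + 2*1
V(G) = 4 + 2
V(G) = 6

6


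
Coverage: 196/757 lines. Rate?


Coverage = covered / total * 100
Coverage = 196 / 757 * 100
Coverage = 25.89%

25.89%


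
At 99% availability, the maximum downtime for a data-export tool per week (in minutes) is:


Formula: allowed downtime = period * (100 - SLA) / 100
Period (week) = 10080 minutes
Unavailability fraction = (100 - 99.0) / 100
Allowed downtime = 10080 * (100 - 99.0) / 100
Allowed downtime = 100.8 minutes

100.8 minutes


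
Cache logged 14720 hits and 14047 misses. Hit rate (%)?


Formula: hit rate = hits / (hits + misses) * 100
hit rate = 14720 / (14720 + 14047) * 100
hit rate = 14720 / 28767 * 100
hit rate = 51.17%

51.17%


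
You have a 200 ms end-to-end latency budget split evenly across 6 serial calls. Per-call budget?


Formula: per_stage = total_budget / stages
per_stage = 200 / 6
per_stage = 33.33 ms

33.33 ms


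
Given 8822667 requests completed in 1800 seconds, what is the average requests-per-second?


Formula: throughput = requests / seconds
throughput = 8822667 / 1800
throughput = 4901.48 requests/second

4901.48 requests/second


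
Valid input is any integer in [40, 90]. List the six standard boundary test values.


Range: [40, 90]
Boundaries: just below min, min, min+1, max-1, max, just above max
Values: [39, 40, 41, 89, 90, 91]

[39, 40, 41, 89, 90, 91]


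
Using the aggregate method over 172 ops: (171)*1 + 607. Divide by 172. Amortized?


Formula: Amortized cost = Total cost / Operations
Total cost = (171 * 1) + (1 * 607)
Total cost = 171 + 607 = 778
Amortized = 778 / 172 = 4.5233

4.5233


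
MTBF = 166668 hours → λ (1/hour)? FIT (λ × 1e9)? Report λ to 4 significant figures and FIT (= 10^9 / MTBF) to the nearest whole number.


Formula: λ = 1 / MTBF; FIT = λ × 1e9 = 1e9 / MTBF
λ = 1 / 166668 ≈ 6.000e-06 failures/hour
FIT = 1e9 / 166668 ≈ 6000 failures per 1e9 hours (nearest whole number)

λ = 6.000e-06 /h, FIT = 6000


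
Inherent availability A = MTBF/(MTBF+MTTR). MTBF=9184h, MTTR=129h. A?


Availability = MTBF / (MTBF + MTTR)
Availability = 9184 / (9184 + 129)
Availability = 9184 / 9313
Availability = 98.6148%

98.6148%


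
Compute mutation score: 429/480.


Mutation score = killed / total * 100
Mutation score = 429 / 480 * 100
Mutation score = 89.38%

89.38%


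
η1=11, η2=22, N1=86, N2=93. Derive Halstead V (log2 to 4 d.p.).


Formula: V = N * log2(η), where N = N1 + N2 and η = η1 + η2
η = 11 + 22 = 33
N = 86 + 93 = 179
log2(33) ≈ 5.0444
V = 179 * 5.0444 = 902.95

902.95


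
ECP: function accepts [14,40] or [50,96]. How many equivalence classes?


Valid ranges: [14,40] and [50,96]
Class 1: x < 14 — invalid
Class 2: 14 ≤ x ≤ 40 — valid
Class 3: 40 < x < 50 — invalid (gap between ranges)
Class 4: 50 ≤ x ≤ 96 — valid
Class 5: x > 96 — invalid
Total equivalence classes: 5

5 equivalence classes


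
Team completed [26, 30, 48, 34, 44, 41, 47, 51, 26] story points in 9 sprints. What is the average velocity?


Formula: Avg velocity = Total points / Number of sprints
Points: [26, 30, 48, 34, 44, 41, 47, 51, 26]
Sum = 26 + 30 + 48 + 34 + 44 + 41 + 47 + 51 + 26 = 347
Avg velocity = 347 / 9 = 38.56 points/sprint

38.56 points/sprint


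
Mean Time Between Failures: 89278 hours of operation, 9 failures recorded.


Formula: MTBF = Total operating time / Number of failures
MTBF = 89278 / 9
MTBF = 9919.78 hours

9919.78 hours


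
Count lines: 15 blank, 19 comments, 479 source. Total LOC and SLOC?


Total LOC = blank + comment + code
Total LOC = 15 + 19 + 479 = 513
SLOC (source only) = code = 479

Total LOC: 513, SLOC: 479


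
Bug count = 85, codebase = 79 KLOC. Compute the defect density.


Defect density = defects / KLOC
Defect density = 85 / 79
Defect density = 1.076 defects/KLOC

1.076 defects/KLOC


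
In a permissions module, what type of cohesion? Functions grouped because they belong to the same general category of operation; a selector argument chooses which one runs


Reasoning: Grouped by category of activity, not by data or sequence
Type: Logical cohesion

Logical cohesion


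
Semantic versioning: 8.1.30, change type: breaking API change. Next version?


Current: 8.1.30
Change category: 'breaking API change' → major bump
SemVer rule: major bump → increment MAJOR, reset MINOR and PATCH to 0
New: 9.0.0

9.0.0


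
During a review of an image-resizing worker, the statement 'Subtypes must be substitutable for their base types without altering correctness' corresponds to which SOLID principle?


This describes the Liskov Substitution Principle (LSP)

Liskov Substitution Principle (LSP)


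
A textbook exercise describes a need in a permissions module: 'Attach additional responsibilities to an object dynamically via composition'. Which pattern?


This matches the Decorator pattern

Decorator


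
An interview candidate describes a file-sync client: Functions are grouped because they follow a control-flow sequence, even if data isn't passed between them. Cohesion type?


Reasoning: Grouped by order of execution within a routine, not by data flow
Type: Procedural cohesion

Procedural cohesion


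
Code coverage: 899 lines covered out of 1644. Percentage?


Coverage = covered / total * 100
Coverage = 899 / 1644 * 100
Coverage = 54.68%

54.68%


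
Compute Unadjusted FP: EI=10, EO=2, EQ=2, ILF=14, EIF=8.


UFP = EI*4 + EO*5 + EQ*4 + ILF*10 + EIF*7
UFP = 10*4 + 2*5 + 2*4 + 14*10 + 8*7
UFP = 40 + 10 + 8 + 140 + 56
UFP = 254

254


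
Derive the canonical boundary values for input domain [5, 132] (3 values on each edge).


Range: [5, 132]
Boundaries: just below min, min, min+1, max-1, max, just above max
Values: [4, 5, 6, 131, 132, 133]

[4, 5, 6, 131, 132, 133]


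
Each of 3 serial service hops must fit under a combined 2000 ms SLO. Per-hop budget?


Formula: per_stage = total_budget / stages
per_stage = 2000 / 3
per_stage = 666.67 ms

666.67 ms


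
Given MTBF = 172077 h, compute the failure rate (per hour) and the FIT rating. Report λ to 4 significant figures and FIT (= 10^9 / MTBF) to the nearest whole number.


Formula: λ = 1 / MTBF; FIT = λ × 1e9 = 1e9 / MTBF
λ = 1 / 172077 ≈ 5.811e-06 failures/hour
FIT = 1e9 / 172077 ≈ 5811 failures per 1e9 hours (nearest whole number)

λ = 5.811e-06 /h, FIT = 5811


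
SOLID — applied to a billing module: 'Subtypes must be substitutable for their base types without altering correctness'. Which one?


This describes the Liskov Substitution Principle (LSP)

Liskov Substitution Principle (LSP)


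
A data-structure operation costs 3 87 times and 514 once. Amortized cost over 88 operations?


Formula: Amortized cost = Total cost / Operations
Total cost = (87 * 3) + (1 * 514)
Total cost = 261 + 514 = 775
Amortized = 775 / 88 = 8.8068

8.8068


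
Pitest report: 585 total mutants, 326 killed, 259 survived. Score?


Mutation score = killed / total * 100
Mutation score = 326 / 585 * 100
Mutation score = 55.73%

55.73%


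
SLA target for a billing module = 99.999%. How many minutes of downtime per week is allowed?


Formula: allowed downtime = period * (100 - SLA) / 100
Period (week) = 10080 minutes
Unavailability fraction = (100 - 99.999) / 100
Allowed downtime = 10080 * (100 - 99.999) / 100
Allowed downtime = 0.1008 minutes

0.1008 minutes


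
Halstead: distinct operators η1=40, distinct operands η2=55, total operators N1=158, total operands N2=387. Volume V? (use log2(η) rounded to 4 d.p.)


Formula: V = N * log2(η), where N = N1 + N2 and η = η1 + η2
η = 40 + 55 = 95
N = 158 + 387 = 545
log2(95) ≈ 6.5699
V = 545 * 6.5699 = 3580.60

3580.60


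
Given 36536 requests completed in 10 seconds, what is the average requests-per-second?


Formula: throughput = requests / seconds
throughput = 36536 / 10
throughput = 3653.6 requests/second

3653.6 requests/second


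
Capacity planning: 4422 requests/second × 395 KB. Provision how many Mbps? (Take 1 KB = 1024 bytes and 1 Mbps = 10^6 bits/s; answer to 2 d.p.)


Formula: Mbps = payload_bytes * RPS * 8 / 1e6
Payload per request = 395 KB = 395 * 1024 = 404480 bytes
Total bytes/sec = 404480 * 4422 = 1788610560
Total bits/sec = 1788610560 * 8 = 14308884480
Mbps = 14308884480 / 1e6 = 14308.88

14308.88 Mbps


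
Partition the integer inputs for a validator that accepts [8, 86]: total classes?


Valid range: [8, 86]
Class 1: x < 8 — invalid
Class 2: 8 ≤ x ≤ 86 — valid
Class 3: x > 86 — invalid
Total equivalence classes: 3

3 equivalence classes


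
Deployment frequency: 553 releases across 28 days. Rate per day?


Formula: deployments per day = releases / days
= 553 / 28
= 19.75 deploys/day
(equivalently, 138.25 deploys/week)

19.75 deploys/day


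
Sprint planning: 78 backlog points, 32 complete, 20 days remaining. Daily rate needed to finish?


Formula: Required rate = Remaining points / Days left
Remaining = 78 - 32 = 46 points
Required rate = 46 / 20 = 2.3 points/day

2.3 points/day


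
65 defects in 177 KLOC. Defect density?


Defect density = defects / KLOC
Defect density = 65 / 177
Defect density = 0.367 defects/KLOC

0.367 defects/KLOC


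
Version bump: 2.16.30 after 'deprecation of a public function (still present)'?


Current: 2.16.30
Change category: 'deprecation of a public function (still present)' → minor bump
SemVer rule: minor bump → increment MINOR, reset PATCH to 0 (MAJOR unchanged)
New: 2.17.0

2.17.0


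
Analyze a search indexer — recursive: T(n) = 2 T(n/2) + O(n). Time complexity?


Reasoning: master theorem case 2 (merge-sort recurrence)
Complexity: O(n log n)

O(n log n)


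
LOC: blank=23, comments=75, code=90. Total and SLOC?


Total LOC = blank + comment + code
Total LOC = 23 + 75 + 90 = 188
SLOC (source only) = code = 90

Total LOC: 188, SLOC: 90


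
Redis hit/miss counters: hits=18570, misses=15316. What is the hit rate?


Formula: hit rate = hits / (hits + misses) * 100
hit rate = 18570 / (18570 + 15316) * 100
hit rate = 18570 / 33886 * 100
hit rate = 54.8%

54.8%


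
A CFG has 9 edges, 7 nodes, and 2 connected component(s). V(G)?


Formula: V(G) = E - N + 2P
V(G) = 9 - 7 + 2*2
V(G) = 2 + 4
V(G) = 6

6


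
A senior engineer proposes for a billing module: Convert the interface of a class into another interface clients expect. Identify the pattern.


This matches the Adapter pattern

Adapter


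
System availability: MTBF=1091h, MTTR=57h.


Availability = MTBF / (MTBF + MTTR)
Availability = 1091 / (1091 + 57)
Availability = 1091 / 1148
Availability = 95.0348%

95.0348%


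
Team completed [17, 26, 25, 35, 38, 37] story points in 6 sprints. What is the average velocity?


Formula: Avg velocity = Total points / Number of sprints
Points: [17, 26, 25, 35, 38, 37]
Sum = 17 + 26 + 25 + 35 + 38 + 37 = 178
Avg velocity = 178 / 6 = 29.67 points/sprint

29.67 points/sprint


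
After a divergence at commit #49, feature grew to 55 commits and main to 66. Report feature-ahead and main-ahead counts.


Common ancestor: commit #49
feature commits after divergence: 55 - 49 = 6
main commits after divergence: 66 - 49 = 17
feature is 6 commits ahead of main
main is 17 commits ahead of feature

feature ahead: 6, main ahead: 17


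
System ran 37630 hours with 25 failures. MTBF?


Formula: MTBF = Total operating time / Number of failures
MTBF = 37630 / 25
MTBF = 1505.2 hours

1505.2 hours


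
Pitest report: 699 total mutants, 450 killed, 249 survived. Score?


Mutation score = killed / total * 100
Mutation score = 450 / 699 * 100
Mutation score = 64.38%

64.38%


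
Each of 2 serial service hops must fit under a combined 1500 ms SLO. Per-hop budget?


Formula: per_stage = total_budget / stages
per_stage = 1500 / 2
per_stage = 750.0 ms

750.0 ms


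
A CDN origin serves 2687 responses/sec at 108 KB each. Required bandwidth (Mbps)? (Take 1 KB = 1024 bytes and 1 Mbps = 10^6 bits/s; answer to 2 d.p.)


Formula: Mbps = payload_bytes * RPS * 8 / 1e6
Payload per request = 108 KB = 108 * 1024 = 110592 bytes
Total bytes/sec = 110592 * 2687 = 297160704
Total bits/sec = 297160704 * 8 = 2377285632
Mbps = 2377285632 / 1e6 = 2377.29

2377.29 Mbps


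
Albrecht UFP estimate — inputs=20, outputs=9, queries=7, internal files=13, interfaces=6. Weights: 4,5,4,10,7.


UFP = EI*4 + EO*5 + EQ*4 + ILF*10 + EIF*7
UFP = 20*4 + 9*5 + 7*4 + 13*10 + 6*7
UFP = 80 + 45 + 28 + 130 + 42
UFP = 325

325


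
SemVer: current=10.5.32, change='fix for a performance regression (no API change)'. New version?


Current: 10.5.32
Change category: 'fix for a performance regression (no API change)' → patch bump
SemVer rule: patch bump → increment PATCH (MAJOR and MINOR unchanged)
New: 10.5.33

10.5.33


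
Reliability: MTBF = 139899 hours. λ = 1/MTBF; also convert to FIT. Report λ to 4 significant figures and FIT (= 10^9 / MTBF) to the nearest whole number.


Formula: λ = 1 / MTBF; FIT = λ × 1e9 = 1e9 / MTBF
λ = 1 / 139899 ≈ 7.148e-06 failures/hour
FIT = 1e9 / 139899 ≈ 7148 failures per 1e9 hours (nearest whole number)

λ = 7.148e-06 /h, FIT = 7148


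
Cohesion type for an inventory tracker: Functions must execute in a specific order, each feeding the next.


Reasoning: Output of one is input to next
Type: Sequential cohesion

Sequential cohesion


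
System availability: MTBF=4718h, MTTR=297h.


Availability = MTBF / (MTBF + MTTR)
Availability = 4718 / (4718 + 297)
Availability = 4718 / 5015
Availability = 94.0778%

94.0778%


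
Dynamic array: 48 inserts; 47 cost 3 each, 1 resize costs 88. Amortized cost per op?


Formula: Amortized cost = Total cost / Operations
Total cost = (47 * 3) + (1 * 88)
Total cost = 141 + 88 = 229
Amortized = 229 / 48 = 4.7708

4.7708


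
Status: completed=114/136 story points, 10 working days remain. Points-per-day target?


Formula: Required rate = Remaining points / Days left
Remaining = 136 - 114 = 22 points
Required rate = 22 / 10 = 2.2 points/day

2.2 points/day


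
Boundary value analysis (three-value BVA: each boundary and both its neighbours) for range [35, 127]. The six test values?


Range: [35, 127]
Boundaries: just below min, min, min+1, max-1, max, just above max
Values: [34, 35, 36, 126, 127, 128]

[34, 35, 36, 126, 127, 128]


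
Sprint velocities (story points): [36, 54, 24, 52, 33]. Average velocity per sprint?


Formula: Avg velocity = Total points / Number of sprints
Points: [36, 54, 24, 52, 33]
Sum = 36 + 54 + 24 + 52 + 33 = 199
Avg velocity = 199 / 5 = 39.8 points/sprint

39.8 points/sprint


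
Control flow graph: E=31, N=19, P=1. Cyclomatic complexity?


Formula: V(G) = E - N + 2P
V(G) = 31 - 19 + 2*1
V(G) = 12 + 2
V(G) = 14

14


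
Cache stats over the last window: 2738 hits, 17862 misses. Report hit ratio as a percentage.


Formula: hit rate = hits / (hits + misses) * 100
hit rate = 2738 / (2738 + 17862) * 100
hit rate = 2738 / 20600 * 100
hit rate = 13.29%

13.29%


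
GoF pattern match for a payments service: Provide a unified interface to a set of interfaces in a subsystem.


This matches the Facade pattern

Facade


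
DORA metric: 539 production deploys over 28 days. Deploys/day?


Formula: deployments per day = releases / days
= 539 / 28
= 19.25 deploys/day
(equivalently, 134.75 deploys/week)

19.25 deploys/day


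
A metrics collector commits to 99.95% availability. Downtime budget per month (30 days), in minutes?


Formula: allowed downtime = period * (100 - SLA) / 100
Period (month (30 days)) = 43200 minutes
Unavailability fraction = (100 - 99.95) / 100
Allowed downtime = 43200 * (100 - 99.95) / 100
Allowed downtime = 21.6 minutes

21.6 minutes


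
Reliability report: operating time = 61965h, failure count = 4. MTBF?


Formula: MTBF = Total operating time / Number of failures
MTBF = 61965 / 4
MTBF = 15491.25 hours

15491.25 hours


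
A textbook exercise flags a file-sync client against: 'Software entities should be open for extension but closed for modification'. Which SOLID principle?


This describes the Open/Closed Principle (OCP)

Open/Closed Principle (OCP)


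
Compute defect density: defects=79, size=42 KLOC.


Defect density = defects / KLOC
Defect density = 79 / 42
Defect density = 1.881 defects/KLOC

1.881 defects/KLOC


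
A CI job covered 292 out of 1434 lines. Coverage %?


Coverage = covered / total * 100
Coverage = 292 / 1434 * 100
Coverage = 20.36%

20.36%


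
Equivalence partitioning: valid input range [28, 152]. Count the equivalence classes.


Valid range: [28, 152]
Class 1: x < 28 — invalid
Class 2: 28 ≤ x ≤ 152 — valid
Class 3: x > 152 — invalid
Total equivalence classes: 3

3 equivalence classes


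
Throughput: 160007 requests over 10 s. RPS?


Formula: throughput = requests / seconds
throughput = 160007 / 10
throughput = 16000.7 requests/second

16000.7 requests/second


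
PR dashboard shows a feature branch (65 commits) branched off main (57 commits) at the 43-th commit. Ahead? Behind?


Common ancestor: commit #43
feature commits after divergence: 65 - 43 = 22
main commits after divergence: 57 - 43 = 14
feature is 22 commits ahead of main
main is 14 commits ahead of feature

feature ahead: 22, main ahead: 14


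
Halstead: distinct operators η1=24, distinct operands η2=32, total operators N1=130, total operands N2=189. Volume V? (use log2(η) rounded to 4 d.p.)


Formula: V = N * log2(η), where N = N1 + N2 and η = η1 + η2
η = 24 + 32 = 56
N = 130 + 189 = 319
log2(56) ≈ 5.8074
V = 319 * 5.8074 = 1852.56

1852.56


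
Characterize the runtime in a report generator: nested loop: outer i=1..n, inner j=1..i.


Reasoning: triangle: n(n+1)/2 ~ n^2/2
Complexity: O(n^2)

O(n^2)


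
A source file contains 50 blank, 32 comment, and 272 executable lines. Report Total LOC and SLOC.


Total LOC = blank + comment + code
Total LOC = 50 + 32 + 272 = 354
SLOC (source only) = code = 272

Total LOC: 354, SLOC: 272
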